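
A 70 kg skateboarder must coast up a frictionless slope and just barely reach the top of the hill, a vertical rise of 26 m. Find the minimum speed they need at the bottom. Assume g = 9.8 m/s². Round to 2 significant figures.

v = 23 m/s

At the top they are momentarily at rest, so all KE converts to PE: ½mv² = mgh
v = √(2gh) = √(2 × 9.8 × 26) = 22.57 m/s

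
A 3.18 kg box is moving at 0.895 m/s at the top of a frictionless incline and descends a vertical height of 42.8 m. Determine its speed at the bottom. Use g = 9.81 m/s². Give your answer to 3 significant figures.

v = 29.0 m/s

Energy conservation between the two points: ½mv₀² + mgh = ½mv²
The mass cancels from both sides.
v² = v₀² + 2gh = (0.895)² + 2(9.81)(42.8) = 840.54
v = √840.54 = 28.99 m/s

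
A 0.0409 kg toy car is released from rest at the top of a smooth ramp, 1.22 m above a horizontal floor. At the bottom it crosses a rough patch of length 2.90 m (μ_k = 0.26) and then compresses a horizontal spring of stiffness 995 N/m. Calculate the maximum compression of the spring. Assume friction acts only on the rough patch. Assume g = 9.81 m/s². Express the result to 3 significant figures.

x = 0.0194 m

Initial energy: E₁ = mgh = (0.0409)(9.81)(1.22) = 0.48950 J
Friction removes W_f = μ_k mg d = (0.26)(0.0409)(9.81)(2.90) = 0.3025 J
Energy reaching the spring: E = 0.48950 − 0.3025 = 0.18697 J
At max compression ½kx² = E ⇒ x = √(2E/k) = √(2 × 0.18697/995) = 0.01939 m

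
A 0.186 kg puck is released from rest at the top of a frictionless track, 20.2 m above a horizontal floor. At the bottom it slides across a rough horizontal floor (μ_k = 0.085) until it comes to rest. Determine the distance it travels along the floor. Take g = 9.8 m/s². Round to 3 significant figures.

Energy bookkeeping (friction removes W_f = μ_k N d):
At rest all PE has been dissipated by friction: mgh = μ_k m g d
d = h/μ_k = 20.2/0.085 = 237.6 m

d = 238 m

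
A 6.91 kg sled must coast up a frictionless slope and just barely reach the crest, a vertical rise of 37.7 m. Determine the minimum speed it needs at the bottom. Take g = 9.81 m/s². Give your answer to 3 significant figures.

At the top it is momentarily at rest, so all KE converts to PE: ½mv² = mgh
v = √(2gh) = √(2 × 9.81 × 37.7) = 27.20 m/s

v = 27.2 m/s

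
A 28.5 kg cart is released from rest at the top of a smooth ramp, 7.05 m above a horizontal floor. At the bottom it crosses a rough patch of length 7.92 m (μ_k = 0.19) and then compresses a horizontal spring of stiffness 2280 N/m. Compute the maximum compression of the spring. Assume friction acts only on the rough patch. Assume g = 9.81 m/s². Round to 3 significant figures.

Initial energy: E₁ = mgh = (28.5)(9.81)(7.05) = 1971.1 J
Friction removes W_f = μ_k mg d = (0.19)(28.5)(9.81)(7.92) = 420.7 J
Energy reaching the spring: E = 1971.1 − 420.7 = 1550.4 J
At max compression ½kx² = E ⇒ x = √(2E/k) = √(2 × 1550.4/2280) = 1.166 m

x = 1.17 m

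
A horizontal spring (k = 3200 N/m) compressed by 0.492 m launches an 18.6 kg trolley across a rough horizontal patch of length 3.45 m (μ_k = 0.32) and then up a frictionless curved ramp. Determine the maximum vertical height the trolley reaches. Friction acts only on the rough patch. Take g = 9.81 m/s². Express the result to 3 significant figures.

Spring energy: E₀ = ½kx² = ½(3200)(0.492)² = 387.30 J
Friction: W_f = μ_k mg d = (0.32)(18.6)(9.81)(3.45) = 201.4 J
Energy at base of ramp: E = 387.30 − 201.4 = 185.86 J
At max height all remaining energy is PE: mgh = E ⇒ h = E/(mg) = 185.86/(18.6 × 9.81) = 1.019 m

h = 1.02 m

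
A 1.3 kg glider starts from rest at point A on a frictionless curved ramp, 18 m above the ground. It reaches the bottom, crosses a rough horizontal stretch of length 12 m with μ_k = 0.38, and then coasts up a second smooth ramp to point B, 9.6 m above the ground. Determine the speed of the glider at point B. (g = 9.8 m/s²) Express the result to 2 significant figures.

Energy at A: mgh₁ = (1.3)(9.8)(18) = 229.32 J
Friction loss: W_f = μ_k mg d = 58.09 J
At B: ½mv² + mgh₂ = mgh₁ − W_f
½mv² = 229.32 − 58.09 − 122.30 = 48.922 J
v = √(2 × 48.922/1.3) = 8.675 m/s

v = 8.7 m/s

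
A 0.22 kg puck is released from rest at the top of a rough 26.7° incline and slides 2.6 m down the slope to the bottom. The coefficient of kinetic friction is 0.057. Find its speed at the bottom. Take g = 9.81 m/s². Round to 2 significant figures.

Taking the bottom as reference, mgh = ½mv² + μ_k N L with h = L sinθ, N = mg cosθ:
mgh = mgL sinθ = (0.22)(9.81)(2.6)sin26.7° = 2.5213 J
W_f = μ_k mg cosθ · L = (0.057)(0.22)(9.81)cos26.7°·2.6 = 0.2857 J
½mv² = 2.5213 − 0.2857 = 2.2355 J
v = √(2 × 2.2355/0.22) = 4.508 m/s

v = 4.5 m/s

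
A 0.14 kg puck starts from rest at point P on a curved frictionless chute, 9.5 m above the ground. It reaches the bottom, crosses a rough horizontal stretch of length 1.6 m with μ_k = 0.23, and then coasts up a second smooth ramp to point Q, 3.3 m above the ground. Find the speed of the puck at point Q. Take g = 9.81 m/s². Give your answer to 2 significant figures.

Energy at P: mgh₁ = (0.14)(9.81)(9.5) = 13.047 J
Friction loss: W_f = μ_k mg d = 0.5054 J
At Q: ½mv² + mgh₂ = mgh₁ − W_f
½mv² = 13.047 − 0.5054 − 4.5322 = 8.0097 J
v = √(2 × 8.0097/0.14) = 10.70 m/s

v = 11 m/s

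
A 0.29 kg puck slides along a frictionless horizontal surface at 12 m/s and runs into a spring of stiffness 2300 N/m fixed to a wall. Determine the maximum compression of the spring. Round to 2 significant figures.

x = 0.13 m

Conservation of energy between contact and max compression: ½mv² = ½kx²
x = v√(m/k) = 12 × √(0.29/2300) = 0.1347 m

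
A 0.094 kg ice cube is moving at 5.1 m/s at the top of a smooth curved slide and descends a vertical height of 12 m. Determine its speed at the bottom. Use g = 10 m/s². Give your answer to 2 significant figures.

v = 16 m/s

By conservation of mechanical energy, ½mv₀² + mgh = ½mv²
The mass cancels from both sides.
v² = v₀² + 2gh = (5.1)² + 2(10)(12) = 266.01
v = √266.01 = 16.31 m/s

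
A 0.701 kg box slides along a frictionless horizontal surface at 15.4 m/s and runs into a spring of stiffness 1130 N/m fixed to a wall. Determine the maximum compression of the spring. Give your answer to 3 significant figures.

Conservation of energy between contact and max compression: ½mv² = ½kx²
x = v√(m/k) = 15.4 × √(0.701/1130) = 0.3836 m

x = 0.384 m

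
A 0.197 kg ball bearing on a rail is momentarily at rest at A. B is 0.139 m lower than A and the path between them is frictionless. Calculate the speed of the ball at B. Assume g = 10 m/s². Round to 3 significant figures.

Mechanical energy is conserved (no friction): mgh = ½mv²
The mass cancels from both sides.
v = √(2gh) = √(2 × 10 × 0.139) = √2.7800 = 1.667 m/s

v = 1.67 m/s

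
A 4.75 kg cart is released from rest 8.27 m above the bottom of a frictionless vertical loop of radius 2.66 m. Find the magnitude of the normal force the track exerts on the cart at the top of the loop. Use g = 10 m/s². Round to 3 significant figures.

Energy from release to top (height 2r): mgh = ½mv_top² + mg(2r)
v_top² = 2g(h − 2r) = 2(10)(8.27 − 5.320) = 59.000 m²/s²
At the top, both N and weight point toward the centre: N + mg = mv_top²/r
N = m(v_top²/r − g) = 4.75(59.000/2.66 − 10) = 57.86 N

N = 57.9 N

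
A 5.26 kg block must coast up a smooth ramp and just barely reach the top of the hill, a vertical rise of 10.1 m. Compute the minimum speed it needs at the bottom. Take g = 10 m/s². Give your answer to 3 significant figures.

v = 14.2 m/s

At the top it is momentarily at rest, so all KE converts to PE: ½mv² = mgh
v = √(2gh) = √(2 × 10 × 10.1) = 14.21 m/s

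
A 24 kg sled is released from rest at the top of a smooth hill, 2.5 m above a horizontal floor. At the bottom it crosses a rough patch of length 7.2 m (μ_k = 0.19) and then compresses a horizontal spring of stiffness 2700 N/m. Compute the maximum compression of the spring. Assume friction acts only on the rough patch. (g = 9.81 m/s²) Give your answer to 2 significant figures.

Initial energy: E₁ = mgh = (24)(9.81)(2.5) = 588.60 J
Friction removes W_f = μ_k mg d = (0.19)(24)(9.81)(7.2) = 322.1 J
Energy reaching the spring: E = 588.60 − 322.1 = 266.52 J
At max compression ½kx² = E ⇒ x = √(2E/k) = √(2 × 266.52/2700) = 0.4443 m

x = 0.44 m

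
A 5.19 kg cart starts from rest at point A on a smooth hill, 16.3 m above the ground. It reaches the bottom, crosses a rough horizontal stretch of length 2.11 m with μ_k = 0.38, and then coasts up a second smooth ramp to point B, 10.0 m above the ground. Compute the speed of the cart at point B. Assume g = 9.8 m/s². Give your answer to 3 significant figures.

Energy at A: mgh₁ = (5.19)(9.8)(16.3) = 829.05 J
Friction loss: W_f = μ_k mg d = 40.78 J
At B: ½mv² + mgh₂ = mgh₁ − W_f
½mv² = 829.05 − 40.78 − 508.62 = 279.65 J
v = √(2 × 279.65/5.19) = 10.38 m/s

v = 10.4 m/s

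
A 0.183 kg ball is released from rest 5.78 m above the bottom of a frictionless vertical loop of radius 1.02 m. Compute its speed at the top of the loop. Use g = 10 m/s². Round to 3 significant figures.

Energy conservation: mgh = ½mv_top² + mg(2r)
v_top² = 2g(h − 2r) = 2(10)(5.78 − 2.040) = 74.80
v_top = 8.649 m/s

v = 8.65 m/s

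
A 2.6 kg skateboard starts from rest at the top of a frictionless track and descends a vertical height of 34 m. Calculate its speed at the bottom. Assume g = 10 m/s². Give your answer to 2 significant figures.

Equating total energy at the two states: mgh = ½mv²
v = √(2gh) = √(2 × 10 × 34) = √680.00 = 26.08 m/s

v = 26 m/s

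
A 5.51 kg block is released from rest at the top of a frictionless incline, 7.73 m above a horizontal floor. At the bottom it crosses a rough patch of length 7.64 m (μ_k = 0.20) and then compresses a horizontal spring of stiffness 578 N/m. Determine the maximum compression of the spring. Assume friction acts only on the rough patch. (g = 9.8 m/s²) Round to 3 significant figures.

Initial energy: E₁ = mgh = (5.51)(9.8)(7.73) = 417.40 J
Friction removes W_f = μ_k mg d = (0.20)(5.51)(9.8)(7.64) = 82.51 J
Energy reaching the spring: E = 417.40 − 82.51 = 334.90 J
At max compression ½kx² = E ⇒ x = √(2E/k) = √(2 × 334.90/578) = 1.076 m

x = 1.08 m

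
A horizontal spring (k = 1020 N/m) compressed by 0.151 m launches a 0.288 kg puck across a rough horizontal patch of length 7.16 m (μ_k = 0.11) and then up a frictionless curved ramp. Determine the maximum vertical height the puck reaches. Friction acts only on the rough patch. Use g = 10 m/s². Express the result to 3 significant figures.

Spring energy: E₀ = ½kx² = ½(1020)(0.151)² = 11.629 J
Friction: W_f = μ_k mg d = (0.11)(0.288)(10)(7.16) = 2.268 J
Energy at base of ramp: E = 11.629 − 2.268 = 9.3602 J
At max height all remaining energy is PE: mgh = E ⇒ h = E/(mg) = 9.3602/(0.288 × 10) = 3.250 m

h = 3.25 m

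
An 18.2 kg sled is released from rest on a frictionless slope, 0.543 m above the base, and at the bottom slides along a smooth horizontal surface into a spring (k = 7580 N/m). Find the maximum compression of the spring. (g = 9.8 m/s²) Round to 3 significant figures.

At max compression the sled is momentarily at rest: mgh = ½kx²
x = √(2mgh/k) = √(2 × 18.2 × 9.8 × 0.543 / 7580) = 0.1599 m

x = 0.160 m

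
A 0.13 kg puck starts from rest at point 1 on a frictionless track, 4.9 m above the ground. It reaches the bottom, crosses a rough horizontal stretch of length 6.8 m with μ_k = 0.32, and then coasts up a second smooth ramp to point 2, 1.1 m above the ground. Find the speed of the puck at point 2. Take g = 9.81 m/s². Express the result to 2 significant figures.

Energy at 1: mgh₁ = (0.13)(9.81)(4.9) = 6.2490 J
Friction loss: W_f = μ_k mg d = 2.775 J
At 2: ½mv² + mgh₂ = mgh₁ − W_f
½mv² = 6.2490 − 2.775 − 1.4028 = 2.0711 J
v = √(2 × 2.0711/0.13) = 5.645 m/s

v = 5.6 m/s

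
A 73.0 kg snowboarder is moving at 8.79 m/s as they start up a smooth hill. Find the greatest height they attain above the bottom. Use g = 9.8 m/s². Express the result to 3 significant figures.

h = 3.94 m

Setting KE at the bottom equal to PE gained: ½mv² = mgh
h = v²/(2g) = 8.79²/(2 × 9.8) = 3.942 m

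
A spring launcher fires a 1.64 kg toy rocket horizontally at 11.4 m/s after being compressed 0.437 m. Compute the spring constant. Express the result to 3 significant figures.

k = 1120 N/m

½kx² = ½mv²
k = mv²/x² = (1.64)(11.4)²/(0.437)² = 1116 N/m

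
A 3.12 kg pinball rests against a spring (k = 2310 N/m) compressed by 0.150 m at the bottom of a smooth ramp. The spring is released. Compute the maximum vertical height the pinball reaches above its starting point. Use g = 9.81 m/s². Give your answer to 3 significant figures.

h = 0.849 m

At maximum height the pinball is at rest, so ½kx² = mgh
h = kx²/(2mg) = (2310)(0.150)²/(2 × 3.12 × 9.81) = 0.8491 m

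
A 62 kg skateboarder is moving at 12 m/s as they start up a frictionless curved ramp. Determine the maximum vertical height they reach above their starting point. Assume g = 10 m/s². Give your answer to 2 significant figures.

h = 7.2 m

By energy conservation, ½mv² = mgh
h = v²/(2g) = 12²/(2 × 10) = 7.200 m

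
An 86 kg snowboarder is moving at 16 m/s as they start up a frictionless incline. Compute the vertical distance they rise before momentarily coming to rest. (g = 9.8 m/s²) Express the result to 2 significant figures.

h = 13 m

By energy conservation, ½mv² = mgh
h = v²/(2g) = 16²/(2 × 9.8) = 13.06 m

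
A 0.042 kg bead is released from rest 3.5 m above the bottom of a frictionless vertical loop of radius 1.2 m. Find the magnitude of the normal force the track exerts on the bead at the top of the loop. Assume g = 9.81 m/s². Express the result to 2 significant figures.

N = 0.34 N

Energy from release to top (height 2r): mgh = ½mv_top² + mg(2r)
v_top² = 2g(h − 2r) = 2(9.81)(3.5 − 2.400) = 21.582 m²/s²
At the top, both N and weight point toward the centre: N + mg = mv_top²/r
N = m(v_top²/r − g) = 0.042(21.582/1.2 − 9.81) = 0.3434 N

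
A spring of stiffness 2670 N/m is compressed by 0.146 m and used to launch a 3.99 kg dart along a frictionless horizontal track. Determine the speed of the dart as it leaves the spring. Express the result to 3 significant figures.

v = 3.78 m/s

The dart leaves the spring when the spring is at natural length, so ½kx² = ½mv²
v = x√(k/m) = 0.146 × √(2670/3.99) = 3.777 m/s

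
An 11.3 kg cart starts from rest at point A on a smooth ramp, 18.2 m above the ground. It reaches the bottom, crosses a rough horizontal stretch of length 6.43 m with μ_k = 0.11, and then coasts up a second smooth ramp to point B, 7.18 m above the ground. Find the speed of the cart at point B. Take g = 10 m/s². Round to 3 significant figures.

Energy at A: mgh₁ = (11.3)(10)(18.2) = 2056.6 J
Friction loss: W_f = μ_k mg d = 79.92 J
At B: ½mv² + mgh₂ = mgh₁ − W_f
½mv² = 2056.6 − 79.92 − 811.34 = 1165.3 J
v = √(2 × 1165.3/11.3) = 14.36 m/s

v = 14.4 m/s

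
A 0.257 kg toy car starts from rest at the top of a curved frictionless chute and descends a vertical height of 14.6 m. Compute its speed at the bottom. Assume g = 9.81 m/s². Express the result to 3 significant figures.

Energy conservation between the two points: mgh = ½mv²
v = √(2gh) = √(2 × 9.81 × 14.6) = √286.45 = 16.92 m/s

v = 16.9 m/s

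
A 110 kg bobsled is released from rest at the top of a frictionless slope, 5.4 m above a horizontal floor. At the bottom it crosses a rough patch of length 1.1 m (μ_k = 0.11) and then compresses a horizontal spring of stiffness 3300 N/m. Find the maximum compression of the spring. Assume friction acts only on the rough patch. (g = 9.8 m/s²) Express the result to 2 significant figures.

x = 1.9 m

Initial energy: E₁ = mgh = (110)(9.8)(5.4) = 5821.2 J
Friction removes W_f = μ_k mg d = (0.11)(110)(9.8)(1.1) = 130.4 J
Energy reaching the spring: E = 5821.2 − 130.4 = 5690.8 J
At max compression ½kx² = E ⇒ x = √(2E/k) = √(2 × 5690.8/3300) = 1.857 m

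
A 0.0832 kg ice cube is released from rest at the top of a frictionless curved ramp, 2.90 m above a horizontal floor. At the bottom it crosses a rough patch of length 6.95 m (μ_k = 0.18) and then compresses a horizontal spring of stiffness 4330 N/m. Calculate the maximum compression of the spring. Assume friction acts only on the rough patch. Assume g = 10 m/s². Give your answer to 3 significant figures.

x = 0.0252 m

Initial energy: E₁ = mgh = (0.0832)(10)(2.90) = 2.4128 J
Friction removes W_f = μ_k mg d = (0.18)(0.0832)(10)(6.95) = 1.041 J
Energy reaching the spring: E = 2.4128 − 1.041 = 1.3720 J
At max compression ½kx² = E ⇒ x = √(2E/k) = √(2 × 1.3720/4330) = 0.02517 m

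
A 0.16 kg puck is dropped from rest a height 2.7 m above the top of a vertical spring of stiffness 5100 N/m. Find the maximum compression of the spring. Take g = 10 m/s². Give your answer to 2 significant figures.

x = 0.041 m

Measuring PE from the top of the relaxed spring, at max compression the puck has dropped H + x with zero KE, so:
mg(H + x) = ½kx²
½(5100)x² − (0.16)(10)x − (0.16)(10)(2.7) = 0
2550x² − 1.600x − 4.320 = 0
x = [1.600 + √(2.560 + 44064)]/(2 × 2550) = 0.04147 m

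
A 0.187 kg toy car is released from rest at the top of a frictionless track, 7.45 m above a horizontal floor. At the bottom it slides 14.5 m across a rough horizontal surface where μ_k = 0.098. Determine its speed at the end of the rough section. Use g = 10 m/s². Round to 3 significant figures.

v = 11.0 m/s

Energy bookkeeping (friction removes W_f = μ_k N d):
mgh = ½mv² + μ_k m g d
W_f = μ_k mg d = (0.098)(0.187)(10)(14.5) = 2.657 J
½mv² = mgh − W_f = 13.932 − 2.657 = 11.274 J
v = √(2 × 11.274/0.187) = 10.98 m/s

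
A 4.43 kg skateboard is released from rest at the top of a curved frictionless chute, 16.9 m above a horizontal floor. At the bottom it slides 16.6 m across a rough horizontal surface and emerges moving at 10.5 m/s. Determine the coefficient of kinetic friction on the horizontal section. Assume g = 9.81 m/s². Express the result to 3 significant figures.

Energy at the top = energy at the end + work done against friction:
mgh = ½mv² + μ_k m g d
mgh = 734.45 J; ½mv² = 244.20 J
W_f = 734.45 − 244.20 = 490.2 J
μ_k = W_f/(mg·d) = 490.2/(43.46 × 16.6) = 0.6796

μ_k = 0.680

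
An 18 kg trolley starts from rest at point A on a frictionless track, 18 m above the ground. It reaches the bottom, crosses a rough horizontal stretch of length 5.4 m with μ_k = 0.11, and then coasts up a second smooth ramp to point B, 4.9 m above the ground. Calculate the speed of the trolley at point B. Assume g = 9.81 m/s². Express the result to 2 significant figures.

Energy at A: mgh₁ = (18)(9.81)(18) = 3178.4 J
Friction loss: W_f = μ_k mg d = 104.9 J
At B: ½mv² + mgh₂ = mgh₁ − W_f
½mv² = 3178.4 − 104.9 − 865.24 = 2208.3 J
v = √(2 × 2208.3/18) = 15.66 m/s

v = 16 m/s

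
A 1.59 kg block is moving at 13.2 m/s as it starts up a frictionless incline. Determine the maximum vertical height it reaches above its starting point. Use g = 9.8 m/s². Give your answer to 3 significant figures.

h = 8.89 m

Setting KE at the bottom equal to PE gained: ½mv² = mgh
h = v²/(2g) = 13.2²/(2 × 9.8) = 8.890 m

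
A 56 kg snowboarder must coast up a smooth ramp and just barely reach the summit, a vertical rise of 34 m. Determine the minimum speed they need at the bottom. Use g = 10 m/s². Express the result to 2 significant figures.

v = 26 m/s

At the top they are momentarily at rest, so all KE converts to PE: ½mv² = mgh
v = √(2gh) = √(2 × 10 × 34) = 26.08 m/s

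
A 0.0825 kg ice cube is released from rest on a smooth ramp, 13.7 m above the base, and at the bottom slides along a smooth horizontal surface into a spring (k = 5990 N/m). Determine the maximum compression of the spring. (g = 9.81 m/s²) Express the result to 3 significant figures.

x = 0.0608 m

At max compression the cube is momentarily at rest: mgh = ½kx²
x = √(2mgh/k) = √(2 × 0.0825 × 9.81 × 13.7 / 5990) = 0.06084 m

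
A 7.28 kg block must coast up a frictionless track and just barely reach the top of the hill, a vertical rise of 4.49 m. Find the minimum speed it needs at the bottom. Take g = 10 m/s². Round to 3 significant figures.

v = 9.48 m/s

At the top it is momentarily at rest, so all KE converts to PE: ½mv² = mgh
v = √(2gh) = √(2 × 10 × 4.49) = 9.476 m/s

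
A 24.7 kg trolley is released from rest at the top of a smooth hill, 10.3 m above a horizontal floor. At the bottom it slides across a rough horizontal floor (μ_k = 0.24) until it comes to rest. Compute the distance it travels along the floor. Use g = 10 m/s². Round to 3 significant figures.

Applying the work–energy principle:
At rest all PE has been dissipated by friction: mgh = μ_k m g d
d = h/μ_k = 10.3/0.24 = 42.92 m

d = 42.9 m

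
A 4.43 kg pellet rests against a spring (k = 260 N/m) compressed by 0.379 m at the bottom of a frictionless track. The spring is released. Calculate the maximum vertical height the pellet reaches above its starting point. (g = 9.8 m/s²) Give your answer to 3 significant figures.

h = 0.430 m

Energy conservation from release to the highest point: ½kx² = mgh
h = kx²/(2mg) = (260)(0.379)²/(2 × 4.43 × 9.8) = 0.4301 m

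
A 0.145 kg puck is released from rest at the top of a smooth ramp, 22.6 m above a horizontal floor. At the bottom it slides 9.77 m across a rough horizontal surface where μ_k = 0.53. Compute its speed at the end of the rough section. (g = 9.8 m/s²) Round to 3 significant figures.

Energy at the top = energy at the end + work done against friction:
mgh = ½mv² + μ_k m g d
W_f = μ_k mg d = (0.53)(0.145)(9.8)(9.77) = 7.358 J
½mv² = mgh − W_f = 32.115 − 7.358 = 24.757 J
v = √(2 × 24.757/0.145) = 18.48 m/s

v = 18.5 m/s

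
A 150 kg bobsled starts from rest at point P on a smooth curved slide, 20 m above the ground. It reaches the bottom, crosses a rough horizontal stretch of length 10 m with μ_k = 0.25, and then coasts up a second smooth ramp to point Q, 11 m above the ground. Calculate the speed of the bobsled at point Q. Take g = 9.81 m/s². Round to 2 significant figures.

Energy at P: mgh₁ = (150)(9.81)(20) = 29430 J
Friction loss: W_f = μ_k mg d = 3679 J
At Q: ½mv² + mgh₂ = mgh₁ − W_f
½mv² = 29430 − 3679 − 16186 = 9564.8 J
v = √(2 × 9564.8/150) = 11.29 m/s

v = 11 m/s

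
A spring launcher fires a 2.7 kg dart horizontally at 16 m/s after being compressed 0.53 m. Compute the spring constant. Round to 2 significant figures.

½kx² = ½mv²
k = mv²/x² = (2.7)(16)²/(0.53)² = 2461 N/m

k = 2500 N/m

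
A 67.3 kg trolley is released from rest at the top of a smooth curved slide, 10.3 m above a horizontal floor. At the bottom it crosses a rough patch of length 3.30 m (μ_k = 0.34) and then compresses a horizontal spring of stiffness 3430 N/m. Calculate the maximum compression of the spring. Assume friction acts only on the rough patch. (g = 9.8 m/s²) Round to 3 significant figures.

x = 1.88 m

Initial energy: E₁ = mgh = (67.3)(9.8)(10.3) = 6793.3 J
Friction removes W_f = μ_k mg d = (0.34)(67.3)(9.8)(3.30) = 740.0 J
Energy reaching the spring: E = 6793.3 − 740.0 = 6053.3 J
At max compression ½kx² = E ⇒ x = √(2E/k) = √(2 × 6053.3/3430) = 1.879 m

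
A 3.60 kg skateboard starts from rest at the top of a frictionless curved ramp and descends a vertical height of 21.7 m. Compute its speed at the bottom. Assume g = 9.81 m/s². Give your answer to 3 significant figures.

v = 20.6 m/s

Equating total energy at the two states: mgh = ½mv²
The mass cancels from both sides.
v = √(2gh) = √(2 × 9.81 × 21.7) = √425.75 = 20.63 m/s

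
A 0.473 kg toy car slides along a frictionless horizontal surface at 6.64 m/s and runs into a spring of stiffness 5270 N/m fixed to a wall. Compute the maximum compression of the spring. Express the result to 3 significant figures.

Conservation of energy between contact and max compression: ½mv² = ½kx²
x = v√(m/k) = 6.64 × √(0.473/5270) = 0.06291 m

x = 0.0629 m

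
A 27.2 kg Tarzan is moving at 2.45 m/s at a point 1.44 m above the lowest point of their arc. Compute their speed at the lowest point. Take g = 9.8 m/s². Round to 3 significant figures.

By conservation of mechanical energy, ½mv₀² + mgh = ½mv²
The mass cancels from both sides.
v² = v₀² + 2gh = (2.45)² + 2(9.8)(1.44) = 34.227
v = √34.227 = 5.850 m/s

v = 5.85 m/s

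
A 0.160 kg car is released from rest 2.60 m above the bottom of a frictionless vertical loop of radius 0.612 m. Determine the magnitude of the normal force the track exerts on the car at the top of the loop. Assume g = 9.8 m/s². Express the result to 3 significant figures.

Energy from release to top (height 2r): mgh = ½mv_top² + mg(2r)
v_top² = 2g(h − 2r) = 2(9.8)(2.60 − 1.224) = 26.970 m²/s²
At the top, both N and weight point toward the centre: N + mg = mv_top²/r
N = m(v_top²/r − g) = 0.160(26.970/0.612 − 9.8) = 5.483 N

N = 5.48 N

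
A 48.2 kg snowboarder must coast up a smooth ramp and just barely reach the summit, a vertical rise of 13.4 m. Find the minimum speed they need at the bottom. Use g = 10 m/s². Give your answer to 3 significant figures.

v = 16.4 m/s

At the top they are momentarily at rest, so all KE converts to PE: ½mv² = mgh
v = √(2gh) = √(2 × 10 × 13.4) = 16.37 m/s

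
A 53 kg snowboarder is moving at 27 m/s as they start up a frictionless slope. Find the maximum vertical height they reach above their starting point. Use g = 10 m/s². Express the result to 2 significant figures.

h = 36 m

Setting KE at the bottom equal to PE gained: ½mv² = mgh
h = v²/(2g) = 27²/(2 × 10) = 36.45 m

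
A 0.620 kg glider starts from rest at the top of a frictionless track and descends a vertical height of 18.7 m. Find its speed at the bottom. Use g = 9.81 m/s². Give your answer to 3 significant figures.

Equating total energy at the two states: mgh = ½mv²
v = √(2gh) = √(2 × 9.81 × 18.7) = √366.89 = 19.15 m/s

v = 19.2 m/s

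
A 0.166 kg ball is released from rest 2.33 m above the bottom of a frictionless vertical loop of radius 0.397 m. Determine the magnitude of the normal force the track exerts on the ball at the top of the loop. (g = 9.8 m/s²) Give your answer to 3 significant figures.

Energy from release to top (height 2r): mgh = ½mv_top² + mg(2r)
v_top² = 2g(h − 2r) = 2(9.8)(2.33 − 0.7940) = 30.106 m²/s²
At the top, both N and weight point toward the centre: N + mg = mv_top²/r
N = m(v_top²/r − g) = 0.166(30.106/0.397 − 9.8) = 10.96 N

N = 11.0 N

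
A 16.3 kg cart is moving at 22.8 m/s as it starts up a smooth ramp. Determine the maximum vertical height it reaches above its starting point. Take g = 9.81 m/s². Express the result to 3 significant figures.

By energy conservation, ½mv² = mgh
h = v²/(2g) = 22.8²/(2 × 9.81) = 26.50 m

h = 26.5 m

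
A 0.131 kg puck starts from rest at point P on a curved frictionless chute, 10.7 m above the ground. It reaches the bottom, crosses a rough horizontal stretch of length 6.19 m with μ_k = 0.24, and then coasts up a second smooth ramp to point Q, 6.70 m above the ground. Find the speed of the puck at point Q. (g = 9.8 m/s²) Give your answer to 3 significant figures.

Energy at P: mgh₁ = (0.131)(9.8)(10.7) = 13.737 J
Friction loss: W_f = μ_k mg d = 1.907 J
At Q: ½mv² + mgh₂ = mgh₁ − W_f
½mv² = 13.737 − 1.907 − 8.6015 = 3.2280 J
v = √(2 × 3.2280/0.131) = 7.020 m/s

v = 7.02 m/s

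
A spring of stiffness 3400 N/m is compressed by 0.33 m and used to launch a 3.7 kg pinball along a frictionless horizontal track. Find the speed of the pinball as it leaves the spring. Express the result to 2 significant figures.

v = 10 m/s

Conservation of energy: ½kx² = ½mv²
v = x√(k/m) = 0.33 × √(3400/3.7) = 10.00 m/s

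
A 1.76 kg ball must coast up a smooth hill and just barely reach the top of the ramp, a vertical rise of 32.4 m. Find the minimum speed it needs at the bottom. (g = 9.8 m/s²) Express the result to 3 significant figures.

v = 25.2 m/s

At the top it is momentarily at rest, so all KE converts to PE: ½mv² = mgh
v = √(2gh) = √(2 × 9.8 × 32.4) = 25.20 m/s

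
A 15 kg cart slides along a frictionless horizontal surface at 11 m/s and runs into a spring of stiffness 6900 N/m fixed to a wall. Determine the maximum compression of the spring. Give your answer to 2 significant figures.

All KE is stored as spring PE at maximum compression: ½mv² = ½kx²
x = v√(m/k) = 11 × √(15/6900) = 0.5129 m

x = 0.51 m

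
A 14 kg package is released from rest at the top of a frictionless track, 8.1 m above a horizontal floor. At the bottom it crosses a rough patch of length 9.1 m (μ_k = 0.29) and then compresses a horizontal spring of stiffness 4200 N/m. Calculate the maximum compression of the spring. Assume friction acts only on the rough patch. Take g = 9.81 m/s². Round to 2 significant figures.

x = 0.60 m

Initial energy: E₁ = mgh = (14)(9.81)(8.1) = 1112.5 J
Friction removes W_f = μ_k mg d = (0.29)(14)(9.81)(9.1) = 362.4 J
Energy reaching the spring: E = 1112.5 − 362.4 = 750.01 J
At max compression ½kx² = E ⇒ x = √(2E/k) = √(2 × 750.01/4200) = 0.5976 m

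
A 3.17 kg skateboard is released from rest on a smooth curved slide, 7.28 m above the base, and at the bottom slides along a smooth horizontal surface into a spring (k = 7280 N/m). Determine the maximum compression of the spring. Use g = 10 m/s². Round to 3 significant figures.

At max compression the skateboard is momentarily at rest: mgh = ½kx²
x = √(2mgh/k) = √(2 × 3.17 × 10 × 7.28 / 7280) = 0.2518 m

x = 0.252 m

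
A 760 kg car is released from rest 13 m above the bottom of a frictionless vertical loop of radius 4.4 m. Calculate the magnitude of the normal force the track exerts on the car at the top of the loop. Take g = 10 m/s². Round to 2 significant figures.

N = 6900 N

Energy from release to top (height 2r): mgh = ½mv_top² + mg(2r)
v_top² = 2g(h − 2r) = 2(10)(13 − 8.800) = 84.000 m²/s²
At the top, both N and weight point toward the centre: N + mg = mv_top²/r
N = m(v_top²/r − g) = 760(84.000/4.4 − 10) = 6909 N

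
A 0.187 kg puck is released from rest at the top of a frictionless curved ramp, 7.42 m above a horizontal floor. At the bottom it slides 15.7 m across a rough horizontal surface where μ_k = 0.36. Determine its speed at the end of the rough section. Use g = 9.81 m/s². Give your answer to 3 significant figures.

v = 5.89 m/s

Energy at the top = energy at the end + work done against friction:
mgh = ½mv² + μ_k m g d
W_f = μ_k mg d = (0.36)(0.187)(9.81)(15.7) = 10.37 J
½mv² = mgh − W_f = 13.612 − 10.37 = 3.2433 J
v = √(2 × 3.2433/0.187) = 5.890 m/s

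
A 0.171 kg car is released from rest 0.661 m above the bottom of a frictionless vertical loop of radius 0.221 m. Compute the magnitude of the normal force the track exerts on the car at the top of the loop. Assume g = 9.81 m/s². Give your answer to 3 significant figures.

Energy from release to top (height 2r): mgh = ½mv_top² + mg(2r)
v_top² = 2g(h − 2r) = 2(9.81)(0.661 − 0.4420) = 4.2968 m²/s²
At the top, both N and weight point toward the centre: N + mg = mv_top²/r
N = m(v_top²/r − g) = 0.171(4.2968/0.221 − 9.81) = 1.647 N

N = 1.65 N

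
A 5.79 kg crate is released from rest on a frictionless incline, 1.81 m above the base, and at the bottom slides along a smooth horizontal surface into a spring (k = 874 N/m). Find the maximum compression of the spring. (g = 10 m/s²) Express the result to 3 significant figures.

x = 0.490 m

Energy conservation (no friction) from release to max compression: mgh = ½kx²
x = √(2mgh/k) = √(2 × 5.79 × 10 × 1.81 / 874) = 0.4897 m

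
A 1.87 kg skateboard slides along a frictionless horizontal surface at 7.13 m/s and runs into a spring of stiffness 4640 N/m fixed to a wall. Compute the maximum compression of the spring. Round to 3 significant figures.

x = 0.143 m

All KE is stored as spring PE at maximum compression: ½mv² = ½kx²
x = v√(m/k) = 7.13 × √(1.87/4640) = 0.1431 m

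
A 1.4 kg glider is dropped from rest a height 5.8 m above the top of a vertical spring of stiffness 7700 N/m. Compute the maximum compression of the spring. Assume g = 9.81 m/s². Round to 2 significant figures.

x = 0.15 m

Take the reference level at the top of the uncompressed spring. At max compression the glider has fallen H + x and is momentarily at rest:
mg(H + x) = ½kx²
½(7700)x² − (1.4)(9.81)x − (1.4)(9.81)(5.8) = 0
3850x² − 13.73x − 79.66 = 0
x = [13.73 + √(188.6 + 1.2267e+06)]/(2 × 3850) = 0.1456 m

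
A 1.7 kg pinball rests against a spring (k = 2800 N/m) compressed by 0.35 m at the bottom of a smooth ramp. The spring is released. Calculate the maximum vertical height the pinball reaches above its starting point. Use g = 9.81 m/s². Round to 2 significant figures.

Energy conservation from release to the highest point: ½kx² = mgh
h = kx²/(2mg) = (2800)(0.35)²/(2 × 1.7 × 9.81) = 10.28 m

h = 10 m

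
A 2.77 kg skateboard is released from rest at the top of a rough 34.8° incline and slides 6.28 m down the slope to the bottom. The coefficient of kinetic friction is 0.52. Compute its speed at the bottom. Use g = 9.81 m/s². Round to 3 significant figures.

Work–energy: mg(L sinθ) − μ_k(mg cosθ)L = ½mv²
mgh = mgL sinθ = (2.77)(9.81)(6.28)sin34.8° = 97.393 J
W_f = μ_k mg cosθ · L = (0.52)(2.77)(9.81)cos34.8°·6.28 = 72.87 J
½mv² = 97.393 − 72.87 = 24.525 J
v = √(2 × 24.525/2.77) = 4.208 m/s

v = 4.21 m/s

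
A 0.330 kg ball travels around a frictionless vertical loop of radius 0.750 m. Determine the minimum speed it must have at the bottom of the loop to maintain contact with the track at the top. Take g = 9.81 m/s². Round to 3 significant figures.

v = 6.07 m/s

At the top: mg = mv_top²/r ⇒ v_top² = gr = 7.357 m²/s²
Energy from bottom to top (height 2r): ½mv_bot² = ½mv_top² + mg(2r)
v_bot² = gr + 4gr = 5gr = 36.79
v_bot = √(5gr) = 6.065 m/s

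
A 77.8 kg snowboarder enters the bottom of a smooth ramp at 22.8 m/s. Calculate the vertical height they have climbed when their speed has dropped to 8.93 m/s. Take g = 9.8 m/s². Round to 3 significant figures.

Energy balance between the two points: ½mv₁² = ½mv₂² + mgh
h = (v₁² − v₂²)/(2g) = (22.8² − 8.93²)/(2 × 9.8) = 22.45 m

h = 22.5 m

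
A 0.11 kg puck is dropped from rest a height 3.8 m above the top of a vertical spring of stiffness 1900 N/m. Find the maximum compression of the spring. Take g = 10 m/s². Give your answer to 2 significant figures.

Let x be the compression. The total drop is H + x, and the puck is instantaneously at rest at max compression, so energy conservation gives:
mg(H + x) = ½kx²
½(1900)x² − (0.11)(10)x − (0.11)(10)(3.8) = 0
950.0x² − 1.100x − 4.180 = 0
x = [1.100 + √(1.210 + 15884)]/(2 × 950.0) = 0.06691 m

x = 0.067 m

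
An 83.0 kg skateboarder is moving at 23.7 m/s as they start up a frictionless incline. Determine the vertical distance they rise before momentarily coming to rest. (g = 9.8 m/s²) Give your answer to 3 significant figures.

h = 28.7 m

Setting KE at the bottom equal to PE gained: ½mv² = mgh
h = v²/(2g) = 23.7²/(2 × 9.8) = 28.66 m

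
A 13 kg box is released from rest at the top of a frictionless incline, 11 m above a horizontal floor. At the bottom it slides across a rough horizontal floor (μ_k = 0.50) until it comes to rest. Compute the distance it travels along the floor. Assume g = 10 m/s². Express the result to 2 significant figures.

Energy bookkeeping (friction removes W_f = μ_k N d):
At rest all PE has been dissipated by friction: mgh = μ_k m g d
d = h/μ_k = 11/0.50 = 22.00 m

d = 22 m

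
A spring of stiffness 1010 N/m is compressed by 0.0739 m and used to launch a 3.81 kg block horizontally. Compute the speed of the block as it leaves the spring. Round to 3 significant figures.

The block leaves the spring when the spring is at natural length, so ½kx² = ½mv²
v = x√(k/m) = 0.0739 × √(1010/3.81) = 1.203 m/s

v = 1.20 m/s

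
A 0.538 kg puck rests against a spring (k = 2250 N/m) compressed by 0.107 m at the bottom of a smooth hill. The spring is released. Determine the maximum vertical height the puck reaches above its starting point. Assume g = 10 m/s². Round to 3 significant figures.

h = 2.39 m

Energy conservation from release to the highest point: ½kx² = mgh
h = kx²/(2mg) = (2250)(0.107)²/(2 × 0.538 × 10) = 2.394 m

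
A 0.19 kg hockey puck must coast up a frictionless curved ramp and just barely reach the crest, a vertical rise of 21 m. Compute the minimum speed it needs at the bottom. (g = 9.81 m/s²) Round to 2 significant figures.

At the top it is momentarily at rest, so all KE converts to PE: ½mv² = mgh
v = √(2gh) = √(2 × 9.81 × 21) = 20.30 m/s

v = 20 m/s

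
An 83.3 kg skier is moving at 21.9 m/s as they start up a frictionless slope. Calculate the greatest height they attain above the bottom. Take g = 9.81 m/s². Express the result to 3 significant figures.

By energy conservation, ½mv² = mgh
h = v²/(2g) = 21.9²/(2 × 9.81) = 24.44 m

h = 24.4 m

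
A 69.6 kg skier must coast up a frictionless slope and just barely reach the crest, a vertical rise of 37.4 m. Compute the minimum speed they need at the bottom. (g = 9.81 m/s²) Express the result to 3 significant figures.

v = 27.1 m/s

At the top they are momentarily at rest, so all KE converts to PE: ½mv² = mgh
v = √(2gh) = √(2 × 9.81 × 37.4) = 27.09 m/s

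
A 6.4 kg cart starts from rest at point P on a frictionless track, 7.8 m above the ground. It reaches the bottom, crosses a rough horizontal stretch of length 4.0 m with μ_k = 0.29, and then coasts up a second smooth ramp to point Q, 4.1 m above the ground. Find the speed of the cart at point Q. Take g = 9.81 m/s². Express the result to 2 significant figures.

Energy at P: mgh₁ = (6.4)(9.81)(7.8) = 489.72 J
Friction loss: W_f = μ_k mg d = 72.83 J
At Q: ½mv² + mgh₂ = mgh₁ − W_f
½mv² = 489.72 − 72.83 − 257.41 = 159.47 J
v = √(2 × 159.47/6.4) = 7.059 m/s

v = 7.1 m/s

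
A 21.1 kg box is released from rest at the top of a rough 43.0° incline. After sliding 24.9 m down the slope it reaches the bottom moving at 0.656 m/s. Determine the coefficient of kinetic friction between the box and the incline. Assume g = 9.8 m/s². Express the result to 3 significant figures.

Energy balance down the incline: mg L sinθ − ½mv² = μ_k (mg cosθ) L
mgL sinθ = 3511.5 J; ½mv² = 4.5400 J
W_f = 3511.5 − 4.5400 = 3507 J
μ_k = W_f/(mg cosθ · L) = 3507/(151.2 × 24.9) = 0.9313

μ_k = 0.931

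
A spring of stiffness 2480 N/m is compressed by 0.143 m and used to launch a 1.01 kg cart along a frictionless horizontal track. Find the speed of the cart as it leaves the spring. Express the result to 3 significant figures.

Conservation of energy: ½kx² = ½mv²
v = x√(k/m) = 0.143 × √(2480/1.01) = 7.086 m/s

v = 7.09 m/s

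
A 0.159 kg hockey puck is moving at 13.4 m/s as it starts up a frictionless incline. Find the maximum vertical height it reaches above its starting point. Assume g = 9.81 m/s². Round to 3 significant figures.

h = 9.15 m

By energy conservation, ½mv² = mgh
h = v²/(2g) = 13.4²/(2 × 9.81) = 9.152 m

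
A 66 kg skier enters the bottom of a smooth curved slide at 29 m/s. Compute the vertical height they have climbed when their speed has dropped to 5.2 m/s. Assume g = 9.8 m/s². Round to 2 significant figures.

Energy balance between the two points: ½mv₁² = ½mv₂² + mgh
h = (v₁² − v₂²)/(2g) = (29² − 5.2²)/(2 × 9.8) = 41.53 m

h = 42 m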